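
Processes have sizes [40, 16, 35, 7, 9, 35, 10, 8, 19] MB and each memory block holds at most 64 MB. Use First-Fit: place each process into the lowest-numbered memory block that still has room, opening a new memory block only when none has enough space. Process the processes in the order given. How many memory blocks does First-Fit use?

3

40 MB → memory block 1 (remaining 24 MB)
16 MB → memory block 1 (remaining 8 MB)
35 MB → memory block 2 (remaining 29 MB)
7 MB → memory block 1 (remaining 1 MB)
9 MB → memory block 2 (remaining 20 MB)
35 MB → memory block 3 (remaining 29 MB)
10 MB → memory block 2 (remaining 10 MB)
8 MB → memory block 2 (remaining 2 MB)
19 MB → memory block 3 (remaining 10 MB)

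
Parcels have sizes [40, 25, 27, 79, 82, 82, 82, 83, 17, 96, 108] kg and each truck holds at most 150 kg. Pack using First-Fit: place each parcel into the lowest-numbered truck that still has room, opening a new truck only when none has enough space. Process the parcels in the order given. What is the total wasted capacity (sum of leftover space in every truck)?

40 kg → truck 1 (remaining 110 kg)
25 kg → truck 1 (remaining 85 kg)
27 kg → truck 1 (remaining 58 kg)
79 kg → truck 2 (remaining 71 kg)
82 kg → truck 3 (remaining 68 kg)
82 kg → truck 4 (remaining 68 kg)
82 kg → truck 5 (remaining 68 kg)
83 kg → truck 6 (remaining 67 kg)
17 kg → truck 1 (remaining 41 kg)
96 kg → truck 7 (remaining 54 kg)
108 kg → truck 8 (remaining 42 kg)
8 trucks × 150 kg = 1200 kg; used 721 kg; unused 479 kg.

479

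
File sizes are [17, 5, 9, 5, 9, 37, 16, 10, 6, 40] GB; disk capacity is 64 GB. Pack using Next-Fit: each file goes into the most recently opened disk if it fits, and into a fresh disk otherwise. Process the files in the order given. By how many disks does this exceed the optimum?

0

Next-Fit: [17,5,9,5,9] [37,16,10] [6,40] → 3 disks.
Total size 154 GB; any packing needs at least ⌈154/64⌉ = 3 disks.
So 3 is already optimal.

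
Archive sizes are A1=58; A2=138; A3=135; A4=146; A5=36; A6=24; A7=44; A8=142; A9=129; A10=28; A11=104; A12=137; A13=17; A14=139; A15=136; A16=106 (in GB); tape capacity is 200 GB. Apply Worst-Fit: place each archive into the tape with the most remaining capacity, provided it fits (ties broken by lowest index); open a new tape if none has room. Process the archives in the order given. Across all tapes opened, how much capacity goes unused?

481

tape 1: place A1 (58 GB), 142 GB left
tape 1: place A2 (138 GB), 4 GB left
tape 2: place A3 (135 GB), 65 GB left
tape 3: place A4 (146 GB), 54 GB left
tape 2: place A5 (36 GB), 29 GB left
tape 3: place A6 (24 GB), 30 GB left
tape 4: place A7 (44 GB), 156 GB left
tape 4: place A8 (142 GB), 14 GB left
tape 5: place A9 (129 GB), 71 GB left
tape 5: place A10 (28 GB), 43 GB left
tape 6: place A11 (104 GB), 96 GB left
tape 7: place A12 (137 GB), 63 GB left
tape 6: place A13 (17 GB), 79 GB left
tape 8: place A14 (139 GB), 61 GB left
tape 9: place A15 (136 GB), 64 GB left
tape 10: place A16 (106 GB), 94 GB left
10 tapes × 200 GB = 2000 GB; used 1519 GB; unused 481 GB.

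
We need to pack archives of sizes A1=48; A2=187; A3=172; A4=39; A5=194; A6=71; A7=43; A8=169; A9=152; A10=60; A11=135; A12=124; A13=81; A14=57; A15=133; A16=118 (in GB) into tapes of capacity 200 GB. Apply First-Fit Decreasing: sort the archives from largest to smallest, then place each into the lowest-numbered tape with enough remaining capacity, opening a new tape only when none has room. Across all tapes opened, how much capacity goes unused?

Sorted descending: 194, 187, 172, 169, 152, 135, 133, 124, 118, 81, 71, 60, 57, 48, 43, 39.
Put 194 GB in tape 1; 6 GB remain.
Put 187 GB in tape 2; 13 GB remain.
Put 172 GB in tape 3; 28 GB remain.
Put 169 GB in tape 4; 31 GB remain.
Put 152 GB in tape 5; 48 GB remain.
Put 135 GB in tape 6; 65 GB remain.
Put 133 GB in tape 7; 67 GB remain.
Put 124 GB in tape 8; 76 GB remain.
Put 118 GB in tape 9; 82 GB remain.
Put 81 GB in tape 9; 1 GB remain.
Put 71 GB in tape 8; 5 GB remain.
Put 60 GB in tape 6; 5 GB remain.
Put 57 GB in tape 7; 10 GB remain.
Put 48 GB in tape 5; 0 GB remain.
Put 43 GB in tape 10; 157 GB remain.
Put 39 GB in tape 10; 118 GB remain.
10 tapes × 200 GB = 2000 GB; used 1783 GB; unused 217 GB.

217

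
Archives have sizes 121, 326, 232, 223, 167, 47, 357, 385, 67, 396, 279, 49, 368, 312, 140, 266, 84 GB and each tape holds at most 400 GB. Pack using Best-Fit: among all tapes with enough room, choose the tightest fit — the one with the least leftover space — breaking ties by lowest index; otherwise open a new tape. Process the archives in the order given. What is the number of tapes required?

Put 121 GB in tape 1; 279 GB remain.
Put 326 GB in tape 2; 74 GB remain.
Put 232 GB in tape 1; 47 GB remain.
Put 223 GB in tape 3; 177 GB remain.
Put 167 GB in tape 3; 10 GB remain.
Put 47 GB in tape 1; 0 GB remain.
Put 357 GB in tape 4; 43 GB remain.
Put 385 GB in tape 5; 15 GB remain.
Put 67 GB in tape 2; 7 GB remain.
Put 396 GB in tape 6; 4 GB remain.
Put 279 GB in tape 7; 121 GB remain.
Put 49 GB in tape 7; 72 GB remain.
Put 368 GB in tape 8; 32 GB remain.
Put 312 GB in tape 9; 88 GB remain.
Put 140 GB in tape 10; 260 GB remain.
Put 266 GB in tape 11; 134 GB remain.
Put 84 GB in tape 9; 4 GB remain.
Final tapes: [121,232,47] [326,67] [223,167] [357] [385] [396] [279,49] [368] [312,84] [140] [266].

11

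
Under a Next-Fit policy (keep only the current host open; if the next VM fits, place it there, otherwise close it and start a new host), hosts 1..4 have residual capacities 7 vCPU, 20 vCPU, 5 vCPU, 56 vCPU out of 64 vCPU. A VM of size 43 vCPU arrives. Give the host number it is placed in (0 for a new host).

Next-Fit only looks at host 4, which has 56 vCPU free.
43 vCPU fits there.

4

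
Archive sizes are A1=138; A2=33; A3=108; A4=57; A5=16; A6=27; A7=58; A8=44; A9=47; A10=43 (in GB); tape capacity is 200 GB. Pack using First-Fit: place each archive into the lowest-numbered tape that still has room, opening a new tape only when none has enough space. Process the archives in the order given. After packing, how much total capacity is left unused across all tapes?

29

tape 1: place A1 (138 GB), 62 GB left
tape 1: place A2 (33 GB), 29 GB left
tape 2: place A3 (108 GB), 92 GB left
tape 2: place A4 (57 GB), 35 GB left
tape 1: place A5 (16 GB), 13 GB left
tape 2: place A6 (27 GB), 8 GB left
tape 3: place A7 (58 GB), 142 GB left
tape 3: place A8 (44 GB), 98 GB left
tape 3: place A9 (47 GB), 51 GB left
tape 3: place A10 (43 GB), 8 GB left
3 tapes × 200 GB = 600 GB; used 571 GB; unused 29 GB.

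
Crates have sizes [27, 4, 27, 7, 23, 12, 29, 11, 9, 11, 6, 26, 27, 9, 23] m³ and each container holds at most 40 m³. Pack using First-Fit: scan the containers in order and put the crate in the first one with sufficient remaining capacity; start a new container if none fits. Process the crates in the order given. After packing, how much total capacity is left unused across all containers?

Put 27 m³ in container 1; 13 m³ remain.
Put 4 m³ in container 1; 9 m³ remain.
Put 27 m³ in container 2; 13 m³ remain.
Put 7 m³ in container 1; 2 m³ remain.
Put 23 m³ in container 3; 17 m³ remain.
Put 12 m³ in container 2; 1 m³ remain.
Put 29 m³ in container 4; 11 m³ remain.
Put 11 m³ in container 3; 6 m³ remain.
Put 9 m³ in container 4; 2 m³ remain.
Put 11 m³ in container 5; 29 m³ remain.
Put 6 m³ in container 3; 0 m³ remain.
Put 26 m³ in container 5; 3 m³ remain.
Put 27 m³ in container 6; 13 m³ remain.
Put 9 m³ in container 6; 4 m³ remain.
Put 23 m³ in container 7; 17 m³ remain.
7 containers × 40 m³ = 280 m³; used 251 m³; unused 29 m³.

29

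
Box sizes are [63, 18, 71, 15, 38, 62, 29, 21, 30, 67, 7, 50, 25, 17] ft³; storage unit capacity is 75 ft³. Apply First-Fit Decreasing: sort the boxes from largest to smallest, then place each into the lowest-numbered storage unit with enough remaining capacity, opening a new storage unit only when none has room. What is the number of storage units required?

8 storage units

Sorted descending: 71, 67, 63, 62, 50, 38, 30, 29, 25, 21, 18, 17, 15, 7.
71 ft³ → storage unit 1 (remaining 4 ft³)
67 ft³ → storage unit 2 (remaining 8 ft³)
63 ft³ → storage unit 3 (remaining 12 ft³)
62 ft³ → storage unit 4 (remaining 13 ft³)
50 ft³ → storage unit 5 (remaining 25 ft³)
38 ft³ → storage unit 6 (remaining 37 ft³)
30 ft³ → storage unit 6 (remaining 7 ft³)
29 ft³ → storage unit 7 (remaining 46 ft³)
25 ft³ → storage unit 5 (remaining 0 ft³)
21 ft³ → storage unit 7 (remaining 25 ft³)
18 ft³ → storage unit 7 (remaining 7 ft³)
17 ft³ → storage unit 8 (remaining 58 ft³)
15 ft³ → storage unit 8 (remaining 43 ft³)
7 ft³ → storage unit 2 (remaining 1 ft³)
Final storage units: [71] [67,7] [63] [62] [50,25] [38,30] [29,21,18] [17,15].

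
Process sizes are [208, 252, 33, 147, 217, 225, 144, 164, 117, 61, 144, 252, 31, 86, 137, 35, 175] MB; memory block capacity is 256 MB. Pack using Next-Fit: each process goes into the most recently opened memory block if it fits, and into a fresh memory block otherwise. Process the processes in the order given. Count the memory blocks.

Put 208 MB in memory block 1; 48 MB remain.
Put 252 MB in memory block 2; 4 MB remain.
Put 33 MB in memory block 3; 223 MB remain.
Put 147 MB in memory block 3; 76 MB remain.
Put 217 MB in memory block 4; 39 MB remain.
Put 225 MB in memory block 5; 31 MB remain.
Put 144 MB in memory block 6; 112 MB remain.
Put 164 MB in memory block 7; 92 MB remain.
Put 117 MB in memory block 8; 139 MB remain.
Put 61 MB in memory block 8; 78 MB remain.
Put 144 MB in memory block 9; 112 MB remain.
Put 252 MB in memory block 10; 4 MB remain.
Put 31 MB in memory block 11; 225 MB remain.
Put 86 MB in memory block 11; 139 MB remain.
Put 137 MB in memory block 11; 2 MB remain.
Put 35 MB in memory block 12; 221 MB remain.
Put 175 MB in memory block 12; 46 MB remain.
Final memory blocks: [208] [252] [33,147] [217] [225] [144] [164] [117,61] [144] [252] [31,86,137] [35,175].

12 memory blocks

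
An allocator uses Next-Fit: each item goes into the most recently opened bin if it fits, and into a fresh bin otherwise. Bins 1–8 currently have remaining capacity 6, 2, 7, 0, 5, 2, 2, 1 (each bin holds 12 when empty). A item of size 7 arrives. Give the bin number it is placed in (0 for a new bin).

Next-Fit only looks at bin 8, which has 1 free.
7 does not fit, so a new bin is opened.

0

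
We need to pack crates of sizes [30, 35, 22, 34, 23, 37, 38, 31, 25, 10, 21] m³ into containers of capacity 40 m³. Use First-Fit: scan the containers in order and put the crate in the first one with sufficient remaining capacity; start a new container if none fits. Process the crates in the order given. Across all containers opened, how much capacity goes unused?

94

Put 30 m³ in container 1; 10 m³ remain.
Put 35 m³ in container 2; 5 m³ remain.
Put 22 m³ in container 3; 18 m³ remain.
Put 34 m³ in container 4; 6 m³ remain.
Put 23 m³ in container 5; 17 m³ remain.
Put 37 m³ in container 6; 3 m³ remain.
Put 38 m³ in container 7; 2 m³ remain.
Put 31 m³ in container 8; 9 m³ remain.
Put 25 m³ in container 9; 15 m³ remain.
Put 10 m³ in container 1; 0 m³ remain.
Put 21 m³ in container 10; 19 m³ remain.
10 containers × 40 m³ = 400 m³; used 306 m³; unused 94 m³.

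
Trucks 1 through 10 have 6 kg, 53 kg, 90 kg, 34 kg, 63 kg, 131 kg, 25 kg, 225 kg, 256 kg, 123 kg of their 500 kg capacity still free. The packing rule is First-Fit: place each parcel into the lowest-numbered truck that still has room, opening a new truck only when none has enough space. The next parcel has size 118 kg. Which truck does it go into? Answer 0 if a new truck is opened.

Trucks with room: truck 6 (131 kg), truck 8 (225 kg), truck 9 (256 kg), truck 10 (123 kg).
The first with room is truck 6.

6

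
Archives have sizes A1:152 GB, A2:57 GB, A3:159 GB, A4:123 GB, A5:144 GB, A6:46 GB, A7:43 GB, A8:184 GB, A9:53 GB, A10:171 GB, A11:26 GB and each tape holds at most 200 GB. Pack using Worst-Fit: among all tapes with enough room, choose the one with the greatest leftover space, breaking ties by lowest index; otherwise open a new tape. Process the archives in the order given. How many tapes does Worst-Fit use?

7

Put A1 (152 GB) in tape 1; 48 GB remain.
Put A2 (57 GB) in tape 2; 143 GB remain.
Put A3 (159 GB) in tape 3; 41 GB remain.
Put A4 (123 GB) in tape 2; 20 GB remain.
Put A5 (144 GB) in tape 4; 56 GB remain.
Put A6 (46 GB) in tape 4; 10 GB remain.
Put A7 (43 GB) in tape 1; 5 GB remain.
Put A8 (184 GB) in tape 5; 16 GB remain.
Put A9 (53 GB) in tape 6; 147 GB remain.
Put A10 (171 GB) in tape 7; 29 GB remain.
Put A11 (26 GB) in tape 6; 121 GB remain.
Final tapes: [152,43] [57,123] [159] [144,46] [184] [53,26] [171].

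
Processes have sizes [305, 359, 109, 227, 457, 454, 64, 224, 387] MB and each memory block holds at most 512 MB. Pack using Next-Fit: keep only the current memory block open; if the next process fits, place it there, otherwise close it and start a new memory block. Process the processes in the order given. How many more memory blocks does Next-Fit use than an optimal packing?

Next-Fit: [305] [359,109] [227] [457] [454] [64,224] [387] → 7 memory blocks.
Total size 2586 MB; any packing needs at least ⌈2586/512⌉ = 6 memory blocks.
An optimal packing achieves that bound: [457] [454] [387,109] [359,64] [305] [227,224] → 6 memory blocks.
Excess: 7 − 6 = 1.

1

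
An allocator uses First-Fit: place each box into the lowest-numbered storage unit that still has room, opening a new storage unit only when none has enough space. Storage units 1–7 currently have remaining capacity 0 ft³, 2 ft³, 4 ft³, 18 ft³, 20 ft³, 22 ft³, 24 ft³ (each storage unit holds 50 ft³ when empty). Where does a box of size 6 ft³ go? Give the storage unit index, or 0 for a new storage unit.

4

Storage units with room: storage unit 4 (18 ft³), storage unit 5 (20 ft³), storage unit 6 (22 ft³), storage unit 7 (24 ft³).
The first with room is storage unit 4.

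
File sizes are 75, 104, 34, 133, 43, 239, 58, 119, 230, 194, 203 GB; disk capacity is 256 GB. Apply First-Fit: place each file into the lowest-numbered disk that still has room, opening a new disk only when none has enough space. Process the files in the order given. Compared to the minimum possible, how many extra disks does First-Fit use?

1

First-Fit: [75,104,34,43] [133,58] [239] [119] [230] [194] [203] → 7 disks.
Total size 1432 GB; any packing needs at least ⌈1432/256⌉ = 6 disks.
An optimal packing achieves that bound: [239] [230] [203,43] [194,58] [133,119] [104,75,34] → 6 disks.
Excess: 7 − 6 = 1.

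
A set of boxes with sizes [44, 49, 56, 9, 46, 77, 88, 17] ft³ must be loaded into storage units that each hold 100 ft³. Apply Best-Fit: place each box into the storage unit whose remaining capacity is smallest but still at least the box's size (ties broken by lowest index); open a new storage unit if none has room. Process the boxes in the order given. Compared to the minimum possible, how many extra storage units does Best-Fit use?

1

Best-Fit: [44,49] [56,9] [46] [77,17] [88] → 5 storage units.
Total size 386 ft³; any packing needs at least ⌈386/100⌉ = 4 storage units.
An optimal packing achieves that bound: [88,9] [77,17] [56,44] [49,46] → 4 storage units.
Excess: 5 − 4 = 1.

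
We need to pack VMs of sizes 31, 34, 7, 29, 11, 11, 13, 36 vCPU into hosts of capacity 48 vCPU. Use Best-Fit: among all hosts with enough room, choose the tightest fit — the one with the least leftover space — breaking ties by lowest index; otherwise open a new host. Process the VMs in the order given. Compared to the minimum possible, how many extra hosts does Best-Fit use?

Best-Fit: [31,11] [34,7] [29,11] [13] [36] → 5 hosts.
Total size 172 vCPU; any packing needs at least ⌈172/48⌉ = 4 hosts.
An optimal packing achieves that bound: [36,11] [34,13] [31,11] [29,7] → 4 hosts.
Excess: 5 − 4 = 1.

1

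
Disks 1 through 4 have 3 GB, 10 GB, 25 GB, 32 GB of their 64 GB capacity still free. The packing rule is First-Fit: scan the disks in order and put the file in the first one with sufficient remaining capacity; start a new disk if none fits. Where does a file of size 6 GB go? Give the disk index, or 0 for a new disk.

Disks with room: disk 2 (10 GB), disk 3 (25 GB), disk 4 (32 GB).
The first with room is disk 2.

2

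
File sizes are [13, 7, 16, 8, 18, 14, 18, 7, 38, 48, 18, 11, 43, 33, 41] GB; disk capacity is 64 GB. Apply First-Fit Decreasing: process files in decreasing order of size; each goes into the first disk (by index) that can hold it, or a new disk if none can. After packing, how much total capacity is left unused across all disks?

51

Sorted descending: 48, 43, 41, 38, 33, 18, 18, 18, 16, 14, 13, 11, 8, 7, 7.
disk 1: place 48 GB, 16 GB left
disk 2: place 43 GB, 21 GB left
disk 3: place 41 GB, 23 GB left
disk 4: place 38 GB, 26 GB left
disk 5: place 33 GB, 31 GB left
disk 2: place 18 GB, 3 GB left
disk 3: place 18 GB, 5 GB left
disk 4: place 18 GB, 8 GB left
disk 1: place 16 GB, 0 GB left
disk 5: place 14 GB, 17 GB left
disk 5: place 13 GB, 4 GB left
disk 6: place 11 GB, 53 GB left
disk 4: place 8 GB, 0 GB left
disk 6: place 7 GB, 46 GB left
disk 6: place 7 GB, 39 GB left
6 disks × 64 GB = 384 GB; used 333 GB; unused 51 GB.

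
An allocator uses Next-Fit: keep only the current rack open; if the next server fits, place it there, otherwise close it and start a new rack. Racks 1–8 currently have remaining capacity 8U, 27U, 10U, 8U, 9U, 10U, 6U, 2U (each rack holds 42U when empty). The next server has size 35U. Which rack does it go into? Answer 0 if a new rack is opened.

0

Next-Fit only looks at rack 8, which has 2U free.
35U does not fit, so a new rack is opened.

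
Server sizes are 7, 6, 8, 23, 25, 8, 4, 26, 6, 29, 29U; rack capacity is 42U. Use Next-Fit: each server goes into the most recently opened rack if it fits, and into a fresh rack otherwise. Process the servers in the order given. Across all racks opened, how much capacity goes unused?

rack 1: place 7U, 35U left
rack 1: place 6U, 29U left
rack 1: place 8U, 21U left
rack 2: place 23U, 19U left
rack 3: place 25U, 17U left
rack 3: place 8U, 9U left
rack 3: place 4U, 5U left
rack 4: place 26U, 16U left
rack 4: place 6U, 10U left
rack 5: place 29U, 13U left
rack 6: place 29U, 13U left
6 racks × 42U = 252U; used 171U; unused 81U.

81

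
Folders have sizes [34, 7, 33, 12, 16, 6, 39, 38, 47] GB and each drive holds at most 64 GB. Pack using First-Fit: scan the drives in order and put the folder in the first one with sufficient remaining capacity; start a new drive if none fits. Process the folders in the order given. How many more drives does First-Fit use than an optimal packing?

0

First-Fit: [34,7,12,6] [33,16] [39] [38] [47] → 5 drives.
5 folders exceed 32 GB (half the capacity), and no two of those can share a drive, so at least 5 drives are needed.
So 5 is already optimal.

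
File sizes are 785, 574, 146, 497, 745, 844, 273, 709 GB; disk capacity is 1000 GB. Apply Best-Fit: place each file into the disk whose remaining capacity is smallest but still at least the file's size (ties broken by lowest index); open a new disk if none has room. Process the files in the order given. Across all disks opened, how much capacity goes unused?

1427

disk 1: place 785 GB, 215 GB left
disk 2: place 574 GB, 426 GB left
disk 1: place 146 GB, 69 GB left
disk 3: place 497 GB, 503 GB left
disk 4: place 745 GB, 255 GB left
disk 5: place 844 GB, 156 GB left
disk 2: place 273 GB, 153 GB left
disk 6: place 709 GB, 291 GB left
6 disks × 1000 GB = 6000 GB; used 4573 GB; unused 1427 GB.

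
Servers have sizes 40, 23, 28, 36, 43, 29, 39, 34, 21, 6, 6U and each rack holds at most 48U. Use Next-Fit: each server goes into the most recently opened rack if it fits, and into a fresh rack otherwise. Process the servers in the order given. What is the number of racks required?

9

40U → rack 1 (remaining 8U)
23U → rack 2 (remaining 25U)
28U → rack 3 (remaining 20U)
36U → rack 4 (remaining 12U)
43U → rack 5 (remaining 5U)
29U → rack 6 (remaining 19U)
39U → rack 7 (remaining 9U)
34U → rack 8 (remaining 14U)
21U → rack 9 (remaining 27U)
6U → rack 9 (remaining 21U)
6U → rack 9 (remaining 15U)
Final racks: [40] [23] [28] [36] [43] [29] [39] [34] [21,6,6].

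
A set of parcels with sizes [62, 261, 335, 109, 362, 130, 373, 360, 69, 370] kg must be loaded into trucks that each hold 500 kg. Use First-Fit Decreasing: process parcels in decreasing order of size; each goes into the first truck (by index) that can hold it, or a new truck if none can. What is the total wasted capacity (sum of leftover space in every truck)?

569

Sorted descending: 373, 370, 362, 360, 335, 261, 130, 109, 69, 62.
Put 373 kg in truck 1; 127 kg remain.
Put 370 kg in truck 2; 130 kg remain.
Put 362 kg in truck 3; 138 kg remain.
Put 360 kg in truck 4; 140 kg remain.
Put 335 kg in truck 5; 165 kg remain.
Put 261 kg in truck 6; 239 kg remain.
Put 130 kg in truck 2; 0 kg remain.
Put 109 kg in truck 1; 18 kg remain.
Put 69 kg in truck 3; 69 kg remain.
Put 62 kg in truck 3; 7 kg remain.
6 trucks × 500 kg = 3000 kg; used 2431 kg; unused 569 kg.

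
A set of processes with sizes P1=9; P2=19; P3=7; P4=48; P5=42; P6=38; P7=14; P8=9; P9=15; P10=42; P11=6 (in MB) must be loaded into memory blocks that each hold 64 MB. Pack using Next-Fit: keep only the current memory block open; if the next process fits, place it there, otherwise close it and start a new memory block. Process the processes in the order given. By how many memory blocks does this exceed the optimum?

1

Next-Fit: [9,19,7] [48] [42] [38,14,9] [15,42,6] → 5 memory blocks.
Total size 249 MB; any packing needs at least ⌈249/64⌉ = 4 memory blocks.
An optimal packing achieves that bound: [48,15] [42,19] [42,14,7] [38,9,9,6] → 4 memory blocks.
Excess: 5 − 4 = 1.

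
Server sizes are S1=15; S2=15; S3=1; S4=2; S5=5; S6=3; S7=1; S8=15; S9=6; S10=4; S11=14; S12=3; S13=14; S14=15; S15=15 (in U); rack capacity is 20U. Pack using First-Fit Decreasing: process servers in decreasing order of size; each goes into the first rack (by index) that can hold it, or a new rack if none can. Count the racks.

7

Sorted descending: 15, 15, 15, 15, 15, 14, 14, 6, 5, 4, 3, 3, 2, 1, 1.
Put 15U in rack 1; 5U remain.
Put 15U in rack 2; 5U remain.
Put 15U in rack 3; 5U remain.
Put 15U in rack 4; 5U remain.
Put 15U in rack 5; 5U remain.
Put 14U in rack 6; 6U remain.
Put 14U in rack 7; 6U remain.
Put 6U in rack 6; 0U remain.
Put 5U in rack 1; 0U remain.
Put 4U in rack 2; 1U remain.
Put 3U in rack 3; 2U remain.
Put 3U in rack 4; 2U remain.
Put 2U in rack 3; 0U remain.
Put 1U in rack 2; 0U remain.
Put 1U in rack 4; 1U remain.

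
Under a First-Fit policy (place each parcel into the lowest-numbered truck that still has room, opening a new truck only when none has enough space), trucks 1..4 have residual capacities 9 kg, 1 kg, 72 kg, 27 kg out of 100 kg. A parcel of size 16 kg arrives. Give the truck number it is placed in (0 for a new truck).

3

Trucks with room: truck 3 (72 kg), truck 4 (27 kg).
The first with room is truck 3.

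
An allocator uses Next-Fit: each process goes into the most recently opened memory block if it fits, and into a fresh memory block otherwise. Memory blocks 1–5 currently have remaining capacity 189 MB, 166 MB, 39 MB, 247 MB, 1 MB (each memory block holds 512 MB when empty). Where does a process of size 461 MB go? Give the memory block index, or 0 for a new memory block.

Next-Fit only looks at memory block 5, which has 1 MB free.
461 MB does not fit, so a new memory block is opened.

0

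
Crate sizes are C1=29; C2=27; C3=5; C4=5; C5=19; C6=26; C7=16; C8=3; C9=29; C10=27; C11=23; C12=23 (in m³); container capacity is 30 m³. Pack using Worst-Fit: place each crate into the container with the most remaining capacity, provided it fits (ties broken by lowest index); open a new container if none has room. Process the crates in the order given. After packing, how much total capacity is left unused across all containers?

container 1: place C1 (29 m³), 1 m³ left
container 2: place C2 (27 m³), 3 m³ left
container 3: place C3 (5 m³), 25 m³ left
container 3: place C4 (5 m³), 20 m³ left
container 3: place C5 (19 m³), 1 m³ left
container 4: place C6 (26 m³), 4 m³ left
container 5: place C7 (16 m³), 14 m³ left
container 5: place C8 (3 m³), 11 m³ left
container 6: place C9 (29 m³), 1 m³ left
container 7: place C10 (27 m³), 3 m³ left
container 8: place C11 (23 m³), 7 m³ left
container 9: place C12 (23 m³), 7 m³ left
9 containers × 30 m³ = 270 m³; used 232 m³; unused 38 m³.

38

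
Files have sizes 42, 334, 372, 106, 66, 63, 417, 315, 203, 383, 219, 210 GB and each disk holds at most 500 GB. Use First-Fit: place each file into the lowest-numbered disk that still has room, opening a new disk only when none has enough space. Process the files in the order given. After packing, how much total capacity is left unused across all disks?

770

42 GB → disk 1 (remaining 458 GB)
334 GB → disk 1 (remaining 124 GB)
372 GB → disk 2 (remaining 128 GB)
106 GB → disk 1 (remaining 18 GB)
66 GB → disk 2 (remaining 62 GB)
63 GB → disk 3 (remaining 437 GB)
417 GB → disk 3 (remaining 20 GB)
315 GB → disk 4 (remaining 185 GB)
203 GB → disk 5 (remaining 297 GB)
383 GB → disk 6 (remaining 117 GB)
219 GB → disk 5 (remaining 78 GB)
210 GB → disk 7 (remaining 290 GB)
7 disks × 500 GB = 3500 GB; used 2730 GB; unused 770 GB.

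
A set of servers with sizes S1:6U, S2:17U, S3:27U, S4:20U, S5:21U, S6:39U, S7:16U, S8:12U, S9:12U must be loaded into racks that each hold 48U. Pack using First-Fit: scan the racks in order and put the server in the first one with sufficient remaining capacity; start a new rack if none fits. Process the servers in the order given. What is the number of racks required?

rack 1: place S1 (6U), 42U left
rack 1: place S2 (17U), 25U left
rack 2: place S3 (27U), 21U left
rack 1: place S4 (20U), 5U left
rack 2: place S5 (21U), 0U left
rack 3: place S6 (39U), 9U left
rack 4: place S7 (16U), 32U left
rack 4: place S8 (12U), 20U left
rack 4: place S9 (12U), 8U left
Final racks: [6,17,20] [27,21] [39] [16,12,12].

4 racks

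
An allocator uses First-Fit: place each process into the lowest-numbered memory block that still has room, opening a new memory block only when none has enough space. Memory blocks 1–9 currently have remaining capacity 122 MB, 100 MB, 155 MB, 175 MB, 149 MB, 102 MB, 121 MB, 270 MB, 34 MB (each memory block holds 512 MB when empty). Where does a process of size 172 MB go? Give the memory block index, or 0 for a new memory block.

4

Memory blocks with room: memory block 4 (175 MB), memory block 8 (270 MB).
The first with room is memory block 4.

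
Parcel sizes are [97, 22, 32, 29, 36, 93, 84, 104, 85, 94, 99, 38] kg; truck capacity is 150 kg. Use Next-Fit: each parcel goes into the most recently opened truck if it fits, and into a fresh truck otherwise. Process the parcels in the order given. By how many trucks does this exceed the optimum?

1

Next-Fit: [97,22] [32,29,36] [93] [84] [104] [85] [94] [99,38] → 8 trucks.
7 parcels exceed 75 kg (half the capacity), and no two of those can share a truck, so at least 7 trucks are needed.
An optimal packing achieves that bound: [104,38] [99,36] [97,32] [94,29,22] [93] [85] [84] → 7 trucks.
Excess: 8 − 7 = 1.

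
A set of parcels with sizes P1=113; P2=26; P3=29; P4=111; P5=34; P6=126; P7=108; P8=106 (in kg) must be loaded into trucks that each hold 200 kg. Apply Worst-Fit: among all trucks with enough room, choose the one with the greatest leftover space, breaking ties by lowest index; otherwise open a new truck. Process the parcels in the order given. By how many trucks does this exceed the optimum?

0

Worst-Fit: [113,26,29] [111,34] [126] [108] [106] → 5 trucks.
5 parcels exceed 100 kg (half the capacity), and no two of those can share a truck, so at least 5 trucks are needed.
So 5 is already optimal.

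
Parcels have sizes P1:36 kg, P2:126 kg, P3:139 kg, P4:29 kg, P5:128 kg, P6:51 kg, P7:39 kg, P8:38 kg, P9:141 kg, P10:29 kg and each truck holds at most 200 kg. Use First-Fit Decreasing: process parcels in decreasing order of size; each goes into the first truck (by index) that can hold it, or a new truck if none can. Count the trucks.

Sorted descending: 141, 139, 128, 126, 51, 39, 38, 36, 29, 29.
truck 1: place 141 kg, 59 kg left
truck 2: place 139 kg, 61 kg left
truck 3: place 128 kg, 72 kg left
truck 4: place 126 kg, 74 kg left
truck 1: place 51 kg, 8 kg left
truck 2: place 39 kg, 22 kg left
truck 3: place 38 kg, 34 kg left
truck 4: place 36 kg, 38 kg left
truck 3: place 29 kg, 5 kg left
truck 4: place 29 kg, 9 kg left

4 trucks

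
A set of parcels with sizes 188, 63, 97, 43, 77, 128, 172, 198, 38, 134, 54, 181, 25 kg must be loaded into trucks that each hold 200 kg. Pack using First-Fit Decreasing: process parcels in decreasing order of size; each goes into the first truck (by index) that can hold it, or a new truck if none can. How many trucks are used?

Sorted descending: 198, 188, 181, 172, 134, 128, 97, 77, 63, 54, 43, 38, 25.
198 kg → truck 1 (remaining 2 kg)
188 kg → truck 2 (remaining 12 kg)
181 kg → truck 3 (remaining 19 kg)
172 kg → truck 4 (remaining 28 kg)
134 kg → truck 5 (remaining 66 kg)
128 kg → truck 6 (remaining 72 kg)
97 kg → truck 7 (remaining 103 kg)
77 kg → truck 7 (remaining 26 kg)
63 kg → truck 5 (remaining 3 kg)
54 kg → truck 6 (remaining 18 kg)
43 kg → truck 8 (remaining 157 kg)
38 kg → truck 8 (remaining 119 kg)
25 kg → truck 4 (remaining 3 kg)

8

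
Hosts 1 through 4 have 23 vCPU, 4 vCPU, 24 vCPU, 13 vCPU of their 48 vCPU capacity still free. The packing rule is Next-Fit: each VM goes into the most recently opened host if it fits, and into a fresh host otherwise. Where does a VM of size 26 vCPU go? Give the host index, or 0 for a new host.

Next-Fit only looks at host 4, which has 13 vCPU free.
26 vCPU does not fit, so a new host is opened.

0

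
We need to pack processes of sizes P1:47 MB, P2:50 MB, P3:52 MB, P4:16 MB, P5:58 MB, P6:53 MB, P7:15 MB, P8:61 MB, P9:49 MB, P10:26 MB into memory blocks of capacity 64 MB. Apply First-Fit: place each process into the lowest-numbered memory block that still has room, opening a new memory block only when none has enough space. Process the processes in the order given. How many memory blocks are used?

memory block 1: place P1 (47 MB), 17 MB left
memory block 2: place P2 (50 MB), 14 MB left
memory block 3: place P3 (52 MB), 12 MB left
memory block 1: place P4 (16 MB), 1 MB left
memory block 4: place P5 (58 MB), 6 MB left
memory block 5: place P6 (53 MB), 11 MB left
memory block 6: place P7 (15 MB), 49 MB left
memory block 7: place P8 (61 MB), 3 MB left
memory block 6: place P9 (49 MB), 0 MB left
memory block 8: place P10 (26 MB), 38 MB left

8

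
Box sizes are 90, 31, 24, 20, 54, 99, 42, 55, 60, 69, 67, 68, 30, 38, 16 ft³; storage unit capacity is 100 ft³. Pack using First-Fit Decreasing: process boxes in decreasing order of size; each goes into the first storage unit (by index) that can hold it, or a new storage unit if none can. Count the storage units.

Sorted descending: 99, 90, 69, 68, 67, 60, 55, 54, 42, 38, 31, 30, 24, 20, 16.
99 ft³ → storage unit 1 (remaining 1 ft³)
90 ft³ → storage unit 2 (remaining 10 ft³)
69 ft³ → storage unit 3 (remaining 31 ft³)
68 ft³ → storage unit 4 (remaining 32 ft³)
67 ft³ → storage unit 5 (remaining 33 ft³)
60 ft³ → storage unit 6 (remaining 40 ft³)
55 ft³ → storage unit 7 (remaining 45 ft³)
54 ft³ → storage unit 8 (remaining 46 ft³)
42 ft³ → storage unit 7 (remaining 3 ft³)
38 ft³ → storage unit 6 (remaining 2 ft³)
31 ft³ → storage unit 3 (remaining 0 ft³)
30 ft³ → storage unit 4 (remaining 2 ft³)
24 ft³ → storage unit 5 (remaining 9 ft³)
20 ft³ → storage unit 8 (remaining 26 ft³)
16 ft³ → storage unit 8 (remaining 10 ft³)

8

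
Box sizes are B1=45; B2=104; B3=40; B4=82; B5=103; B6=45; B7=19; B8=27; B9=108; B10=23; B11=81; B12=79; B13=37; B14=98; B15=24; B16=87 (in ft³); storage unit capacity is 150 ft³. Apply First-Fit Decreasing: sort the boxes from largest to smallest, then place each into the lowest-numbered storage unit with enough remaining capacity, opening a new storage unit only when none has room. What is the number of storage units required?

Sorted descending: 108, 104, 103, 98, 87, 82, 81, 79, 45, 45, 40, 37, 27, 24, 23, 19.
108 ft³ → storage unit 1 (remaining 42 ft³)
104 ft³ → storage unit 2 (remaining 46 ft³)
103 ft³ → storage unit 3 (remaining 47 ft³)
98 ft³ → storage unit 4 (remaining 52 ft³)
87 ft³ → storage unit 5 (remaining 63 ft³)
82 ft³ → storage unit 6 (remaining 68 ft³)
81 ft³ → storage unit 7 (remaining 69 ft³)
79 ft³ → storage unit 8 (remaining 71 ft³)
45 ft³ → storage unit 2 (remaining 1 ft³)
45 ft³ → storage unit 3 (remaining 2 ft³)
40 ft³ → storage unit 1 (remaining 2 ft³)
37 ft³ → storage unit 4 (remaining 15 ft³)
27 ft³ → storage unit 5 (remaining 36 ft³)
24 ft³ → storage unit 5 (remaining 12 ft³)
23 ft³ → storage unit 6 (remaining 45 ft³)
19 ft³ → storage unit 6 (remaining 26 ft³)

8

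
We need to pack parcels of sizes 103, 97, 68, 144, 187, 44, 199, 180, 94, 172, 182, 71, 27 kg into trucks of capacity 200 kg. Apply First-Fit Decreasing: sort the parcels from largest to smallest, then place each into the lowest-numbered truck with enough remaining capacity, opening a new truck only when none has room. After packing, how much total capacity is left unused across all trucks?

Sorted descending: 199, 187, 182, 180, 172, 144, 103, 97, 94, 71, 68, 44, 27.
Put 199 kg in truck 1; 1 kg remain.
Put 187 kg in truck 2; 13 kg remain.
Put 182 kg in truck 3; 18 kg remain.
Put 180 kg in truck 4; 20 kg remain.
Put 172 kg in truck 5; 28 kg remain.
Put 144 kg in truck 6; 56 kg remain.
Put 103 kg in truck 7; 97 kg remain.
Put 97 kg in truck 7; 0 kg remain.
Put 94 kg in truck 8; 106 kg remain.
Put 71 kg in truck 8; 35 kg remain.
Put 68 kg in truck 9; 132 kg remain.
Put 44 kg in truck 6; 12 kg remain.
Put 27 kg in truck 5; 1 kg remain.
9 trucks × 200 kg = 1800 kg; used 1568 kg; unused 232 kg.

232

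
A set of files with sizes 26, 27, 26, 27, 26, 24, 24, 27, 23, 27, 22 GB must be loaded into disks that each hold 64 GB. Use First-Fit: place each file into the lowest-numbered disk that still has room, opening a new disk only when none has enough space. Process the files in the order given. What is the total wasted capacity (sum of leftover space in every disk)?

105

disk 1: place 26 GB, 38 GB left
disk 1: place 27 GB, 11 GB left
disk 2: place 26 GB, 38 GB left
disk 2: place 27 GB, 11 GB left
disk 3: place 26 GB, 38 GB left
disk 3: place 24 GB, 14 GB left
disk 4: place 24 GB, 40 GB left
disk 4: place 27 GB, 13 GB left
disk 5: place 23 GB, 41 GB left
disk 5: place 27 GB, 14 GB left
disk 6: place 22 GB, 42 GB left
6 disks × 64 GB = 384 GB; used 279 GB; unused 105 GB.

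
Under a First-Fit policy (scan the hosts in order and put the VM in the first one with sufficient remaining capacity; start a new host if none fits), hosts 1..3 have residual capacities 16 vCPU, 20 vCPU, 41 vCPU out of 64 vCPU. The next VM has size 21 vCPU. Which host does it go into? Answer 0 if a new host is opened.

3

Hosts with room: host 3 (41 vCPU).
The first with room is host 3.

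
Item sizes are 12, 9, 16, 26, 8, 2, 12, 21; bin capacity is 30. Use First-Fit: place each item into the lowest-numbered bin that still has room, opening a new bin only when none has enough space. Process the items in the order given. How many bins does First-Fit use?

Put 12 in bin 1; 18 remain.
Put 9 in bin 1; 9 remain.
Put 16 in bin 2; 14 remain.
Put 26 in bin 3; 4 remain.
Put 8 in bin 1; 1 remain.
Put 2 in bin 2; 12 remain.
Put 12 in bin 2; 0 remain.
Put 21 in bin 4; 9 remain.

4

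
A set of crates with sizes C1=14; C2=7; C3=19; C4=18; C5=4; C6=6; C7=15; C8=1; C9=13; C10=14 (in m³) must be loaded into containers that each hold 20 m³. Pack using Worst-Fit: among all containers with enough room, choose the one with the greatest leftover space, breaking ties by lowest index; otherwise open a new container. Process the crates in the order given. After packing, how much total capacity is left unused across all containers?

29

C1 (14 m³) → container 1 (remaining 6 m³)
C2 (7 m³) → container 2 (remaining 13 m³)
C3 (19 m³) → container 3 (remaining 1 m³)
C4 (18 m³) → container 4 (remaining 2 m³)
C5 (4 m³) → container 2 (remaining 9 m³)
C6 (6 m³) → container 2 (remaining 3 m³)
C7 (15 m³) → container 5 (remaining 5 m³)
C8 (1 m³) → container 1 (remaining 5 m³)
C9 (13 m³) → container 6 (remaining 7 m³)
C10 (14 m³) → container 7 (remaining 6 m³)
7 containers × 20 m³ = 140 m³; used 111 m³; unused 29 m³.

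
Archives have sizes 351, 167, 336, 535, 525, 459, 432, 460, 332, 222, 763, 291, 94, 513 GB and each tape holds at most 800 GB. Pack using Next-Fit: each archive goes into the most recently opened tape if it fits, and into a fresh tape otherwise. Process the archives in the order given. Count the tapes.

Put 351 GB in tape 1; 449 GB remain.
Put 167 GB in tape 1; 282 GB remain.
Put 336 GB in tape 2; 464 GB remain.
Put 535 GB in tape 3; 265 GB remain.
Put 525 GB in tape 4; 275 GB remain.
Put 459 GB in tape 5; 341 GB remain.
Put 432 GB in tape 6; 368 GB remain.
Put 460 GB in tape 7; 340 GB remain.
Put 332 GB in tape 7; 8 GB remain.
Put 222 GB in tape 8; 578 GB remain.
Put 763 GB in tape 9; 37 GB remain.
Put 291 GB in tape 10; 509 GB remain.
Put 94 GB in tape 10; 415 GB remain.
Put 513 GB in tape 11; 287 GB remain.
Final tapes: [351,167] [336] [535] [525] [459] [432] [460,332] [222] [763] [291,94] [513].

11 tapes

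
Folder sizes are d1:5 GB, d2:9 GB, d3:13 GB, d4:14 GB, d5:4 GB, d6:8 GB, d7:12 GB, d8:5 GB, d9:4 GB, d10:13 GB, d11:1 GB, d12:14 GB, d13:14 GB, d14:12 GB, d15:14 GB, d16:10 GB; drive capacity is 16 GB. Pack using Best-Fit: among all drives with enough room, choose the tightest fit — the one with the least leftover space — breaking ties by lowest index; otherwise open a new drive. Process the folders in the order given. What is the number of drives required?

11

Put d1 (5 GB) in drive 1; 11 GB remain.
Put d2 (9 GB) in drive 1; 2 GB remain.
Put d3 (13 GB) in drive 2; 3 GB remain.
Put d4 (14 GB) in drive 3; 2 GB remain.
Put d5 (4 GB) in drive 4; 12 GB remain.
Put d6 (8 GB) in drive 4; 4 GB remain.
Put d7 (12 GB) in drive 5; 4 GB remain.
Put d8 (5 GB) in drive 6; 11 GB remain.
Put d9 (4 GB) in drive 4; 0 GB remain.
Put d10 (13 GB) in drive 7; 3 GB remain.
Put d11 (1 GB) in drive 1; 1 GB remain.
Put d12 (14 GB) in drive 8; 2 GB remain.
Put d13 (14 GB) in drive 9; 2 GB remain.
Put d14 (12 GB) in drive 10; 4 GB remain.
Put d15 (14 GB) in drive 11; 2 GB remain.
Put d16 (10 GB) in drive 6; 1 GB remain.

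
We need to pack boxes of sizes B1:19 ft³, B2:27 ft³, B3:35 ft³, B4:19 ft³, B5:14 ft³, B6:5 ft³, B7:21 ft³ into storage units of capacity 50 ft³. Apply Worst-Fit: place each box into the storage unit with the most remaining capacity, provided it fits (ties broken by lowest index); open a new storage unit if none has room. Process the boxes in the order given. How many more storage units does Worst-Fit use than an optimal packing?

1

Worst-Fit: [19,27] [35] [19,14,5] [21] → 4 storage units.
Total size 140 ft³; any packing needs at least ⌈140/50⌉ = 3 storage units.
An optimal packing achieves that bound: [35,14] [27,21] [19,19,5] → 3 storage units.
Excess: 4 − 3 = 1.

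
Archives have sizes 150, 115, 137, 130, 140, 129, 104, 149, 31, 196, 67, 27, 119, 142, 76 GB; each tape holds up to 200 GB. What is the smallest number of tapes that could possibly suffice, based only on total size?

9

Total size = 150 + 115 + 137 + 130 + 140 + 129 + 104 + 149 + 31 + 196 + 67 + 27 + 119 + 142 + 76 = 1712 GB.
⌈1712 / 200⌉ = 9.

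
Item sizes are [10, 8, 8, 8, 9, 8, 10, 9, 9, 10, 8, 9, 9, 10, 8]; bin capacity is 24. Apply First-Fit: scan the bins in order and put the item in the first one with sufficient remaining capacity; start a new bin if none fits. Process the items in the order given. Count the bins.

7 bins

Put 10 in bin 1; 14 remain.
Put 8 in bin 1; 6 remain.
Put 8 in bin 2; 16 remain.
Put 8 in bin 2; 8 remain.
Put 9 in bin 3; 15 remain.
Put 8 in bin 2; 0 remain.
Put 10 in bin 3; 5 remain.
Put 9 in bin 4; 15 remain.
Put 9 in bin 4; 6 remain.
Put 10 in bin 5; 14 remain.
Put 8 in bin 5; 6 remain.
Put 9 in bin 6; 15 remain.
Put 9 in bin 6; 6 remain.
Put 10 in bin 7; 14 remain.
Put 8 in bin 7; 6 remain.
Final bins: [10,8] [8,8,8] [9,10] [9,9] [10,8] [9,9] [10,8].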